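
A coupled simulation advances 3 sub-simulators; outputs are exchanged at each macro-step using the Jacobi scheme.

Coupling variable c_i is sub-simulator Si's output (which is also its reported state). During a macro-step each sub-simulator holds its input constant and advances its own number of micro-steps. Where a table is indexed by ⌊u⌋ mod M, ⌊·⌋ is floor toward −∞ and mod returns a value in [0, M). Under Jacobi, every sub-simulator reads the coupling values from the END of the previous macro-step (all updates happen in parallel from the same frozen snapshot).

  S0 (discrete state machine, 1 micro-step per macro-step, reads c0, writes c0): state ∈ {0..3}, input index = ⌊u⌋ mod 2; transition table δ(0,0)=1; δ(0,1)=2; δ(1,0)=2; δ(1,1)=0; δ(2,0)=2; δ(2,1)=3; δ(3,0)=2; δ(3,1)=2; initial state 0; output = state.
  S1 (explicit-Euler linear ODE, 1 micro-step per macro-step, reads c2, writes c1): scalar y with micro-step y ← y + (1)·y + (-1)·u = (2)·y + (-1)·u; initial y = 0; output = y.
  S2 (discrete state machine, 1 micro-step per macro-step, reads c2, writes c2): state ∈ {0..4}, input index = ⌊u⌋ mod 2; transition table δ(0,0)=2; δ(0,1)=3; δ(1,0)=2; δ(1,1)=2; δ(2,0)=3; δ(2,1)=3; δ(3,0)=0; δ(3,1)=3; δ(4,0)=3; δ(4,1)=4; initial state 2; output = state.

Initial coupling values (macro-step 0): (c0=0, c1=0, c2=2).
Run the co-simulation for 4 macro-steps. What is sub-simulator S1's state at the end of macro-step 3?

S1 state at macro-step 3 = -17

macro 1: S0 reads c0=0 → after 1×micro: 1; S1 reads c2=2 → after 1×micro: -2; S2 reads c2=2 → after 1×micro: 3 ⇒ (c0=1, c1=-2, c2=3)
macro 2: S0 reads c0=1 → after 1×micro: 0; S1 reads c2=3 → after 1×micro: -7; S2 reads c2=3 → after 1×micro: 3 ⇒ (c0=0, c1=-7, c2=3)
macro 3: S0 reads c0=0 → after 1×micro: 1; S1 reads c2=3 → after 1×micro: -17; S2 reads c2=3 → after 1×micro: 3 ⇒ (c0=1, c1=-17, c2=3)
macro 4: S0 reads c0=1 → after 1×micro: 0; S1 reads c2=3 → after 1×micro: -37; S2 reads c2=3 → after 1×micro: 3 ⇒ (c0=0, c1=-37, c2=3)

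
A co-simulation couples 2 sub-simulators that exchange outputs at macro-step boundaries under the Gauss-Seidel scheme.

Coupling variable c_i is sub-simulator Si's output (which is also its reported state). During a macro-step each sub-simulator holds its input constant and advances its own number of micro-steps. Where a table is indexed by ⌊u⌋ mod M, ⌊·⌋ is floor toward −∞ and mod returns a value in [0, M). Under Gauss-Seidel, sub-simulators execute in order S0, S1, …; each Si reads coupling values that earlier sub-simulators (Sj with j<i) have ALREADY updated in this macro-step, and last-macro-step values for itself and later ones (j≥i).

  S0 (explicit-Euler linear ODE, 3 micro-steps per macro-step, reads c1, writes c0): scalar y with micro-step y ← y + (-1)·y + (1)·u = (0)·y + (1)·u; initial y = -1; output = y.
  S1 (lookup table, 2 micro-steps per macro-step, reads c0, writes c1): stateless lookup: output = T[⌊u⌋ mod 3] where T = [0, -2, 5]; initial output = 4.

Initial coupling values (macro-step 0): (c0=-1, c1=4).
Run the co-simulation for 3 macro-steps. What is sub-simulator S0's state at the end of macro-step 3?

S0 state at macro-step 3 = -2

macro 1: S0 reads c1=4 → after 3×micro: 4; S1 reads c0=4 → after 2×micro: -2 ⇒ (c0=4, c1=-2)
macro 2: S0 reads c1=-2 → after 3×micro: -2; S1 reads c0=-2 → after 2×micro: -2 ⇒ (c0=-2, c1=-2)
macro 3: S0 reads c1=-2 → after 3×micro: -2; S1 reads c0=-2 → after 2×micro: -2 ⇒ (c0=-2, c1=-2)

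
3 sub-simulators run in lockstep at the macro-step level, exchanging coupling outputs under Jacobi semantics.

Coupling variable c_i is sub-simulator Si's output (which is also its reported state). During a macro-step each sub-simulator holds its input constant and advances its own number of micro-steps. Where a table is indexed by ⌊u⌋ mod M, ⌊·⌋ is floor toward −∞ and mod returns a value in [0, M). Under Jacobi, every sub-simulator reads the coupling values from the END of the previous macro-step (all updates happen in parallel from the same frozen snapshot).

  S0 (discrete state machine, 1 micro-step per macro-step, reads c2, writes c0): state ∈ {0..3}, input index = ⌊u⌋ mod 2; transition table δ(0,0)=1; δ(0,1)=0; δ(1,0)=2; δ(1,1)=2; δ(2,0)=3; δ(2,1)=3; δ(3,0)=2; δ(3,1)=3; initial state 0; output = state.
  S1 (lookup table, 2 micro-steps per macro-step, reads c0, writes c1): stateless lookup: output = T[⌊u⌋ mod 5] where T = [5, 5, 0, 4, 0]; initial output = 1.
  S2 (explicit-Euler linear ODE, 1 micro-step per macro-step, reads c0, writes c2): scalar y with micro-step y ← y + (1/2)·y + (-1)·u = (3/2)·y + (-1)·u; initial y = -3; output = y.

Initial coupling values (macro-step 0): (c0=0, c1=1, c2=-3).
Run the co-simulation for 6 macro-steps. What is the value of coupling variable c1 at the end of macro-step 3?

macro 1: S0 reads c2=-3 → after 1×micro: 0; S1 reads c0=0 → after 2×micro: 5; S2 reads c0=0 → after 1×micro: -9/2 ⇒ (c0=0, c1=5, c2=-9/2)
macro 2: S0 reads c2=-9/2 → after 1×micro: 0; S1 reads c0=0 → after 2×micro: 5; S2 reads c0=0 → after 1×micro: -27/4 ⇒ (c0=0, c1=5, c2=-27/4)
macro 3: S0 reads c2=-27/4 → after 1×micro: 0; S1 reads c0=0 → after 2×micro: 5; S2 reads c0=0 → after 1×micro: -81/8 ⇒ (c0=0, c1=5, c2=-81/8)
macro 4: S0 reads c2=-81/8 → after 1×micro: 0; S1 reads c0=0 → after 2×micro: 5; S2 reads c0=0 → after 1×micro: -243/16 ⇒ (c0=0, c1=5, c2=-243/16)
macro 5: S0 reads c2=-243/16 → after 1×micro: 1; S1 reads c0=0 → after 2×micro: 5; S2 reads c0=0 → after 1×micro: -729/32 ⇒ (c0=1, c1=5, c2=-729/32)
macro 6: S0 reads c2=-729/32 → after 1×micro: 2; S1 reads c0=1 → after 2×micro: 5; S2 reads c0=1 → after 1×micro: -2251/64 ⇒ (c0=2, c1=5, c2=-2251/64)

c1 at macro-step 3 = 5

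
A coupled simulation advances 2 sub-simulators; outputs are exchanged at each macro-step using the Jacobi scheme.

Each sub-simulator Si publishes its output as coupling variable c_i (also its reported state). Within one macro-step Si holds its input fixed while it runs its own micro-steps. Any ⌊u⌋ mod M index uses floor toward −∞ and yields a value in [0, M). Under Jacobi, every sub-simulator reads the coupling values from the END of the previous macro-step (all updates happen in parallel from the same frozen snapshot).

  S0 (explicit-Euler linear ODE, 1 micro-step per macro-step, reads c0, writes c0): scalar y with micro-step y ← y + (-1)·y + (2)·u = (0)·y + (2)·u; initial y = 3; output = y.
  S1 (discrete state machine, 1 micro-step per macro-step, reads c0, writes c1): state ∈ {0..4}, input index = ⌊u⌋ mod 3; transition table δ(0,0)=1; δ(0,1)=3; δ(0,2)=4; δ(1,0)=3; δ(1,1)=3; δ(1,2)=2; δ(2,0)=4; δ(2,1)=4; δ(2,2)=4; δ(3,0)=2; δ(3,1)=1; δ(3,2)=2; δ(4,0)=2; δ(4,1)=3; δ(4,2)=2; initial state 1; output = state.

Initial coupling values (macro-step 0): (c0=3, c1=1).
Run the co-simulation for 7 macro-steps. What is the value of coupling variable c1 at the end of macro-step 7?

macro 1: S0 reads c0=3 → after 1×micro: 6; S1 reads c0=3 → after 1×micro: 3 ⇒ (c0=6, c1=3)
macro 2: S0 reads c0=6 → after 1×micro: 12; S1 reads c0=6 → after 1×micro: 2 ⇒ (c0=12, c1=2)
macro 3: S0 reads c0=12 → after 1×micro: 24; S1 reads c0=12 → after 1×micro: 4 ⇒ (c0=24, c1=4)
macro 4: S0 reads c0=24 → after 1×micro: 48; S1 reads c0=24 → after 1×micro: 2 ⇒ (c0=48, c1=2)
macro 5: S0 reads c0=48 → after 1×micro: 96; S1 reads c0=48 → after 1×micro: 4 ⇒ (c0=96, c1=4)
macro 6: S0 reads c0=96 → after 1×micro: 192; S1 reads c0=96 → after 1×micro: 2 ⇒ (c0=192, c1=2)
macro 7: S0 reads c0=192 → after 1×micro: 384; S1 reads c0=192 → after 1×micro: 4 ⇒ (c0=384, c1=4)

c1 at macro-step 7 = 4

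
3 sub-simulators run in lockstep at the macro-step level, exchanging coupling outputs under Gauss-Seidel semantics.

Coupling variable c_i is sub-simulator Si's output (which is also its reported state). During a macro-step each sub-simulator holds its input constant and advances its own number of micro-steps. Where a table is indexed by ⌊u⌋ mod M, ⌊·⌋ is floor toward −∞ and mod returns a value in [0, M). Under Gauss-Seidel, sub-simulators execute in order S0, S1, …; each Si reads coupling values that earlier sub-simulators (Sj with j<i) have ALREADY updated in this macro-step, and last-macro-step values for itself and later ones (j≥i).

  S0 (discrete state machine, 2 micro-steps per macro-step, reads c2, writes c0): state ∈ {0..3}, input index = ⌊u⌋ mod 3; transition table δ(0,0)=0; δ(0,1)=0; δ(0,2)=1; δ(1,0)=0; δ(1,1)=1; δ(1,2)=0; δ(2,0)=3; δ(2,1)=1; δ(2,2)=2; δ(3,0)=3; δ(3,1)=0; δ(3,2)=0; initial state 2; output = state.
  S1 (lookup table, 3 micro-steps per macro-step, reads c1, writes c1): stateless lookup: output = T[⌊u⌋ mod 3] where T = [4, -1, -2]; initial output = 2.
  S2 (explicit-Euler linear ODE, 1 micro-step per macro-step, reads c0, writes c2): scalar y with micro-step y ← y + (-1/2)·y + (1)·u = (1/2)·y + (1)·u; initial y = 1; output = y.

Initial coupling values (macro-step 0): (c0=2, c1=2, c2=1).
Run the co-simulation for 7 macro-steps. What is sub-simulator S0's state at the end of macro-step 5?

S0 state at macro-step 5 = 1

macro 1: S0 reads c2=1 → after 2×micro: 1; S1 reads c1=2 → after 3×micro: -2; S2 reads c0=1 → after 1×micro: 3/2 ⇒ (c0=1, c1=-2, c2=3/2)
macro 2: S0 reads c2=3/2 → after 2×micro: 1; S1 reads c1=-2 → after 3×micro: -1; S2 reads c0=1 → after 1×micro: 7/4 ⇒ (c0=1, c1=-1, c2=7/4)
macro 3: S0 reads c2=7/4 → after 2×micro: 1; S1 reads c1=-1 → after 3×micro: -2; S2 reads c0=1 → after 1×micro: 15/8 ⇒ (c0=1, c1=-2, c2=15/8)
macro 4: S0 reads c2=15/8 → after 2×micro: 1; S1 reads c1=-2 → after 3×micro: -1; S2 reads c0=1 → after 1×micro: 31/16 ⇒ (c0=1, c1=-1, c2=31/16)
macro 5: S0 reads c2=31/16 → after 2×micro: 1; S1 reads c1=-1 → after 3×micro: -2; S2 reads c0=1 → after 1×micro: 63/32 ⇒ (c0=1, c1=-2, c2=63/32)
macro 6: S0 reads c2=63/32 → after 2×micro: 1; S1 reads c1=-2 → after 3×micro: -1; S2 reads c0=1 → after 1×micro: 127/64 ⇒ (c0=1, c1=-1, c2=127/64)
macro 7: S0 reads c2=127/64 → after 2×micro: 1; S1 reads c1=-1 → after 3×micro: -2; S2 reads c0=1 → after 1×micro: 255/128 ⇒ (c0=1, c1=-2, c2=255/128)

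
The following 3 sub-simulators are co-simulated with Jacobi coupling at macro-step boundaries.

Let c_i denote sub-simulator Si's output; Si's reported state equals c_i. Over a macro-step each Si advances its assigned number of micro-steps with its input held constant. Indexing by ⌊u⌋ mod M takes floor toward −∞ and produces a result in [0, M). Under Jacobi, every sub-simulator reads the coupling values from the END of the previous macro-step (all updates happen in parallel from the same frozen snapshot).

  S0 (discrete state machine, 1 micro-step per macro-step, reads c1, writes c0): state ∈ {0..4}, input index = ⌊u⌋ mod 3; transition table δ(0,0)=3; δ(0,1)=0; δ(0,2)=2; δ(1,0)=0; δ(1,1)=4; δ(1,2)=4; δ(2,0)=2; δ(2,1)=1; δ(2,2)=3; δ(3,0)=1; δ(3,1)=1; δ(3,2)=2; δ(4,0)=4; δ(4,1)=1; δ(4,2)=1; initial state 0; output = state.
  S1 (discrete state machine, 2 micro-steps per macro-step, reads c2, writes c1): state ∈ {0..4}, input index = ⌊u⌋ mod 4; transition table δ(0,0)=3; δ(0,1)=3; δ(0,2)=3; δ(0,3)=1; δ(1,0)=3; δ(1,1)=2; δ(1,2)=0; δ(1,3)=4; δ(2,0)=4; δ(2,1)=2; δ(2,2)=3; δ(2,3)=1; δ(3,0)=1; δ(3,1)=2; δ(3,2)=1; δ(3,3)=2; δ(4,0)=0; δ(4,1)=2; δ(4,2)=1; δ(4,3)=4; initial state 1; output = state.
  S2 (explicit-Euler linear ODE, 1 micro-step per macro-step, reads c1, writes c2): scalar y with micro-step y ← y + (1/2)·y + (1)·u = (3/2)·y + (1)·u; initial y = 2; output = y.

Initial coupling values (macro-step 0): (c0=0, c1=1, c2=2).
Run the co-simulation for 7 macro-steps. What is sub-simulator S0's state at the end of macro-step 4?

S0 state at macro-step 4 = 4

macro 1: S0 reads c1=1 → after 1×micro: 0; S1 reads c2=2 → after 2×micro: 3; S2 reads c1=1 → after 1×micro: 4 ⇒ (c0=0, c1=3, c2=4)
macro 2: S0 reads c1=3 → after 1×micro: 3; S1 reads c2=4 → after 2×micro: 3; S2 reads c1=3 → after 1×micro: 9 ⇒ (c0=3, c1=3, c2=9)
macro 3: S0 reads c1=3 → after 1×micro: 1; S1 reads c2=9 → after 2×micro: 2; S2 reads c1=3 → after 1×micro: 33/2 ⇒ (c0=1, c1=2, c2=33/2)
macro 4: S0 reads c1=2 → after 1×micro: 4; S1 reads c2=33/2 → after 2×micro: 0; S2 reads c1=2 → after 1×micro: 107/4 ⇒ (c0=4, c1=0, c2=107/4)
macro 5: S0 reads c1=0 → after 1×micro: 4; S1 reads c2=107/4 → after 2×micro: 1; S2 reads c1=0 → after 1×micro: 321/8 ⇒ (c0=4, c1=1, c2=321/8)
macro 6: S0 reads c1=1 → after 1×micro: 1; S1 reads c2=321/8 → after 2×micro: 1; S2 reads c1=1 → after 1×micro: 979/16 ⇒ (c0=1, c1=1, c2=979/16)
macro 7: S0 reads c1=1 → after 1×micro: 4; S1 reads c2=979/16 → after 2×micro: 2; S2 reads c1=1 → after 1×micro: 2969/32 ⇒ (c0=4, c1=2, c2=2969/32)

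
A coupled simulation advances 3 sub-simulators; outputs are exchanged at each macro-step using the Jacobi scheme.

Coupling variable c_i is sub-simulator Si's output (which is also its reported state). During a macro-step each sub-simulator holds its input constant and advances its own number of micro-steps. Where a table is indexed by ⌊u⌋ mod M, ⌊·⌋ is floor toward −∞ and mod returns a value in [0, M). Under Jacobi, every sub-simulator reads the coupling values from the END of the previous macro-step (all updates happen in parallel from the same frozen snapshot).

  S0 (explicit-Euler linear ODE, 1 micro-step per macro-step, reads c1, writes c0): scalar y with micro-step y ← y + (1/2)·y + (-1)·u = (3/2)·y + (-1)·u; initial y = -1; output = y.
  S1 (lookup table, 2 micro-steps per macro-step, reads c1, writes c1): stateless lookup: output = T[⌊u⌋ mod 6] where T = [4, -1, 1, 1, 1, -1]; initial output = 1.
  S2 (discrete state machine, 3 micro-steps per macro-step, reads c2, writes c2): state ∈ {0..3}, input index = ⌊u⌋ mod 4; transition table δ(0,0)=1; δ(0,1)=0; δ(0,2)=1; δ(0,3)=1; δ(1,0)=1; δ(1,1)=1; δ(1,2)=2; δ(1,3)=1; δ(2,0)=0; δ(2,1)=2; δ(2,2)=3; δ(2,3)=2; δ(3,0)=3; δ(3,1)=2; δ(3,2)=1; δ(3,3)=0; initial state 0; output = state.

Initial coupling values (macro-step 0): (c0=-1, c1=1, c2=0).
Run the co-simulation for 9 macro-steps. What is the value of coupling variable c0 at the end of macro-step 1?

c0 at macro-step 1 = -5/2

macro 1: S0 reads c1=1 → after 1×micro: -5/2; S1 reads c1=1 → after 2×micro: -1; S2 reads c2=0 → after 3×micro: 1 ⇒ (c0=-5/2, c1=-1, c2=1)
macro 2: S0 reads c1=-1 → after 1×micro: -11/4; S1 reads c1=-1 → after 2×micro: -1; S2 reads c2=1 → after 3×micro: 1 ⇒ (c0=-11/4, c1=-1, c2=1)
macro 3: S0 reads c1=-1 → after 1×micro: -25/8; S1 reads c1=-1 → after 2×micro: -1; S2 reads c2=1 → after 3×micro: 1 ⇒ (c0=-25/8, c1=-1, c2=1)
macro 4: S0 reads c1=-1 → after 1×micro: -59/16; S1 reads c1=-1 → after 2×micro: -1; S2 reads c2=1 → after 3×micro: 1 ⇒ (c0=-59/16, c1=-1, c2=1)
macro 5: S0 reads c1=-1 → after 1×micro: -145/32; S1 reads c1=-1 → after 2×micro: -1; S2 reads c2=1 → after 3×micro: 1 ⇒ (c0=-145/32, c1=-1, c2=1)
macro 6: S0 reads c1=-1 → after 1×micro: -371/64; S1 reads c1=-1 → after 2×micro: -1; S2 reads c2=1 → after 3×micro: 1 ⇒ (c0=-371/64, c1=-1, c2=1)
macro 7: S0 reads c1=-1 → after 1×micro: -985/128; S1 reads c1=-1 → after 2×micro: -1; S2 reads c2=1 → after 3×micro: 1 ⇒ (c0=-985/128, c1=-1, c2=1)
macro 8: S0 reads c1=-1 → after 1×micro: -2699/256; S1 reads c1=-1 → after 2×micro: -1; S2 reads c2=1 → after 3×micro: 1 ⇒ (c0=-2699/256, c1=-1, c2=1)
macro 9: S0 reads c1=-1 → after 1×micro: -7585/512; S1 reads c1=-1 → after 2×micro: -1; S2 reads c2=1 → after 3×micro: 1 ⇒ (c0=-7585/512, c1=-1, c2=1)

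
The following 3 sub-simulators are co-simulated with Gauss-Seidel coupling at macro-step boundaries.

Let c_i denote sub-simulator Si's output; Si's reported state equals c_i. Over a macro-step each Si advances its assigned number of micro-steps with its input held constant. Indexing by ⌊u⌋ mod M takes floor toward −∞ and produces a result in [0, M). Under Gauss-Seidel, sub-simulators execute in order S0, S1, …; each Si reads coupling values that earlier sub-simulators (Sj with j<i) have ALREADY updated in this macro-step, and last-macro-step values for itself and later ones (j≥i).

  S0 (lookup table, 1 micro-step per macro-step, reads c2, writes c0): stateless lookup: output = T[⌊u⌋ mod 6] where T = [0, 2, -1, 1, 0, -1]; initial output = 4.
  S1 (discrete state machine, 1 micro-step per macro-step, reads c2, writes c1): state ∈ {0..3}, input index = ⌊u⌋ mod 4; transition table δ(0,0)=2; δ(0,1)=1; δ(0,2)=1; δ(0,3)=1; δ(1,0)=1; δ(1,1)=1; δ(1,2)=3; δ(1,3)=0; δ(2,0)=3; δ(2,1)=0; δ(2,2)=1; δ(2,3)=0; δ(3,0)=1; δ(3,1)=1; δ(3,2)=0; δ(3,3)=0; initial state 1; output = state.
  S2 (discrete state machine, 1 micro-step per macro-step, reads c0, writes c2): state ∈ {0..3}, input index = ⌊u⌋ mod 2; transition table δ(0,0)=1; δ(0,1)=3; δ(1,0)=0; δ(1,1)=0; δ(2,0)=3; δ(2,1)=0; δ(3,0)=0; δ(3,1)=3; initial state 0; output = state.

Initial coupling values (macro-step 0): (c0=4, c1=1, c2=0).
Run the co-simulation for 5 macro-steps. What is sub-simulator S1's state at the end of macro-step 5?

macro 1: S0 reads c2=0 → after 1×micro: 0; S1 reads c2=0 → after 1×micro: 1; S2 reads c0=0 → after 1×micro: 1 ⇒ (c0=0, c1=1, c2=1)
macro 2: S0 reads c2=1 → after 1×micro: 2; S1 reads c2=1 → after 1×micro: 1; S2 reads c0=2 → after 1×micro: 0 ⇒ (c0=2, c1=1, c2=0)
macro 3: S0 reads c2=0 → after 1×micro: 0; S1 reads c2=0 → after 1×micro: 1; S2 reads c0=0 → after 1×micro: 1 ⇒ (c0=0, c1=1, c2=1)
macro 4: S0 reads c2=1 → after 1×micro: 2; S1 reads c2=1 → after 1×micro: 1; S2 reads c0=2 → after 1×micro: 0 ⇒ (c0=2, c1=1, c2=0)
macro 5: S0 reads c2=0 → after 1×micro: 0; S1 reads c2=0 → after 1×micro: 1; S2 reads c0=0 → after 1×micro: 1 ⇒ (c0=0, c1=1, c2=1)

S1 state at macro-step 5 = 1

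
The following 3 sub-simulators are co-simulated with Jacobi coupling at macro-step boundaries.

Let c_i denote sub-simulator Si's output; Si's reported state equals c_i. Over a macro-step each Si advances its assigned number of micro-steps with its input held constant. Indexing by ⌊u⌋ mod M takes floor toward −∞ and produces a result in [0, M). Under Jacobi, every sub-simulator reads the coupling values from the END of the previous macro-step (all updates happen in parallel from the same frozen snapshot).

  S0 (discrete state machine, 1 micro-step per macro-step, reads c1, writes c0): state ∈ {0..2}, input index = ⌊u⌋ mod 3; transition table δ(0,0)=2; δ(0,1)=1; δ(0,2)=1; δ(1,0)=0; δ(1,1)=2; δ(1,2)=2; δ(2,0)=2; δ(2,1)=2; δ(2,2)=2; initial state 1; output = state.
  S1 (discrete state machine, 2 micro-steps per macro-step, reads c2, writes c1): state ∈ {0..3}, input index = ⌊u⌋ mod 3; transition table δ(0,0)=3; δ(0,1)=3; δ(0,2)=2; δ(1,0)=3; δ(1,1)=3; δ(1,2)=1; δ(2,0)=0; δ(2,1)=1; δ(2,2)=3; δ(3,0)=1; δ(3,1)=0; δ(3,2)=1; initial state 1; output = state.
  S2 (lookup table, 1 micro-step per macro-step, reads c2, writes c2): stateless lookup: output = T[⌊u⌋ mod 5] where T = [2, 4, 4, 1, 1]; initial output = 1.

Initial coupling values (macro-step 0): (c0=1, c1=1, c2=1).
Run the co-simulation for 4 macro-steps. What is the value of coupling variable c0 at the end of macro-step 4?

macro 1: S0 reads c1=1 → after 1×micro: 2; S1 reads c2=1 → after 2×micro: 0; S2 reads c2=1 → after 1×micro: 4 ⇒ (c0=2, c1=0, c2=4)
macro 2: S0 reads c1=0 → after 1×micro: 2; S1 reads c2=4 → after 2×micro: 0; S2 reads c2=4 → after 1×micro: 1 ⇒ (c0=2, c1=0, c2=1)
macro 3: S0 reads c1=0 → after 1×micro: 2; S1 reads c2=1 → after 2×micro: 0; S2 reads c2=1 → after 1×micro: 4 ⇒ (c0=2, c1=0, c2=4)
macro 4: S0 reads c1=0 → after 1×micro: 2; S1 reads c2=4 → after 2×micro: 0; S2 reads c2=4 → after 1×micro: 1 ⇒ (c0=2, c1=0, c2=1)

c0 at macro-step 4 = 2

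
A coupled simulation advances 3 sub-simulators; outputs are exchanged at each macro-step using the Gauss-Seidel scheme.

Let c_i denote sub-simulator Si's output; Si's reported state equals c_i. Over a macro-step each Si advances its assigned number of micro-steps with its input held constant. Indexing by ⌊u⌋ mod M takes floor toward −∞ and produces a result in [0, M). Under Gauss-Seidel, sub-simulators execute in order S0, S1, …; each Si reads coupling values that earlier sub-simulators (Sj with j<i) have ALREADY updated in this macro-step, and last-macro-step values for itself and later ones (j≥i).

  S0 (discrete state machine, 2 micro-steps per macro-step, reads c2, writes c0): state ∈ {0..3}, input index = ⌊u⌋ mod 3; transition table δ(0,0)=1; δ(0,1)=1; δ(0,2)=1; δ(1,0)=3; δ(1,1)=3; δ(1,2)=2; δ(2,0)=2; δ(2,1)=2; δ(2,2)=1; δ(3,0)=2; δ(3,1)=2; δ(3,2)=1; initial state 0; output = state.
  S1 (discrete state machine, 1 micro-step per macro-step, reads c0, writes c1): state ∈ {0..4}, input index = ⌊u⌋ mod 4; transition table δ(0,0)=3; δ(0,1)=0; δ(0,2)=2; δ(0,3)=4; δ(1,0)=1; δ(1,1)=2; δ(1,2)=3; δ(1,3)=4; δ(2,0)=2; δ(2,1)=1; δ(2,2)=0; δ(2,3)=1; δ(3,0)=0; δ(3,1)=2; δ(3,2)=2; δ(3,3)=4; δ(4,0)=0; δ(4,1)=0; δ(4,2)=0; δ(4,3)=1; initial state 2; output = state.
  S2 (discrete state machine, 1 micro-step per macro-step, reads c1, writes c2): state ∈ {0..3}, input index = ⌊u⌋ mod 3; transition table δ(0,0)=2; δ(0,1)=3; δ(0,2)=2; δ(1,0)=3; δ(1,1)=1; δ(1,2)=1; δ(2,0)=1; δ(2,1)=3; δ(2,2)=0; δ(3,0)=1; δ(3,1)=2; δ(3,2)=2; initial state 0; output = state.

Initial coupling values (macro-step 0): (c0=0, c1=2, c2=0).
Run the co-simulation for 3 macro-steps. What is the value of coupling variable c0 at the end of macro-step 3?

macro 1: S0 reads c2=0 → after 2×micro: 3; S1 reads c0=3 → after 1×micro: 1; S2 reads c1=1 → after 1×micro: 3 ⇒ (c0=3, c1=1, c2=3)
macro 2: S0 reads c2=3 → after 2×micro: 2; S1 reads c0=2 → after 1×micro: 3; S2 reads c1=3 → after 1×micro: 1 ⇒ (c0=2, c1=3, c2=1)
macro 3: S0 reads c2=1 → after 2×micro: 2; S1 reads c0=2 → after 1×micro: 2; S2 reads c1=2 → after 1×micro: 1 ⇒ (c0=2, c1=2, c2=1)

c0 at macro-step 3 = 2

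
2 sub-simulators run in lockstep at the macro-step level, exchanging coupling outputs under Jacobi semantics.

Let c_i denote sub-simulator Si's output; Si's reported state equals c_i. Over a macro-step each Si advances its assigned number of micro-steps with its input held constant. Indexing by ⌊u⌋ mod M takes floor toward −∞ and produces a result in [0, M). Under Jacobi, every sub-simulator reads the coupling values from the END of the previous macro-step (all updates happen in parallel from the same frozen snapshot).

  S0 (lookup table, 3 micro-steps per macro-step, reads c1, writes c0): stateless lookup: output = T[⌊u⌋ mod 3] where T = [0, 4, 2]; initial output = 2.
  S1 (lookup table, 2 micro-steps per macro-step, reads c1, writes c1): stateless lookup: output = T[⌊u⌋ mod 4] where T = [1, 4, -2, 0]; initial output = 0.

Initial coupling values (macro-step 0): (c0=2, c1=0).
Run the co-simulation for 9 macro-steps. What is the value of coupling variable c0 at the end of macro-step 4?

c0 at macro-step 4 = 4

macro 1: S0 reads c1=0 → after 3×micro: 0; S1 reads c1=0 → after 2×micro: 1 ⇒ (c0=0, c1=1)
macro 2: S0 reads c1=1 → after 3×micro: 4; S1 reads c1=1 → after 2×micro: 4 ⇒ (c0=4, c1=4)
macro 3: S0 reads c1=4 → after 3×micro: 4; S1 reads c1=4 → after 2×micro: 1 ⇒ (c0=4, c1=1)
macro 4: S0 reads c1=1 → after 3×micro: 4; S1 reads c1=1 → after 2×micro: 4 ⇒ (c0=4, c1=4)
macro 5: S0 reads c1=4 → after 3×micro: 4; S1 reads c1=4 → after 2×micro: 1 ⇒ (c0=4, c1=1)
macro 6: S0 reads c1=1 → after 3×micro: 4; S1 reads c1=1 → after 2×micro: 4 ⇒ (c0=4, c1=4)
macro 7: S0 reads c1=4 → after 3×micro: 4; S1 reads c1=4 → after 2×micro: 1 ⇒ (c0=4, c1=1)
macro 8: S0 reads c1=1 → after 3×micro: 4; S1 reads c1=1 → after 2×micro: 4 ⇒ (c0=4, c1=4)
macro 9: S0 reads c1=4 → after 3×micro: 4; S1 reads c1=4 → after 2×micro: 1 ⇒ (c0=4, c1=1)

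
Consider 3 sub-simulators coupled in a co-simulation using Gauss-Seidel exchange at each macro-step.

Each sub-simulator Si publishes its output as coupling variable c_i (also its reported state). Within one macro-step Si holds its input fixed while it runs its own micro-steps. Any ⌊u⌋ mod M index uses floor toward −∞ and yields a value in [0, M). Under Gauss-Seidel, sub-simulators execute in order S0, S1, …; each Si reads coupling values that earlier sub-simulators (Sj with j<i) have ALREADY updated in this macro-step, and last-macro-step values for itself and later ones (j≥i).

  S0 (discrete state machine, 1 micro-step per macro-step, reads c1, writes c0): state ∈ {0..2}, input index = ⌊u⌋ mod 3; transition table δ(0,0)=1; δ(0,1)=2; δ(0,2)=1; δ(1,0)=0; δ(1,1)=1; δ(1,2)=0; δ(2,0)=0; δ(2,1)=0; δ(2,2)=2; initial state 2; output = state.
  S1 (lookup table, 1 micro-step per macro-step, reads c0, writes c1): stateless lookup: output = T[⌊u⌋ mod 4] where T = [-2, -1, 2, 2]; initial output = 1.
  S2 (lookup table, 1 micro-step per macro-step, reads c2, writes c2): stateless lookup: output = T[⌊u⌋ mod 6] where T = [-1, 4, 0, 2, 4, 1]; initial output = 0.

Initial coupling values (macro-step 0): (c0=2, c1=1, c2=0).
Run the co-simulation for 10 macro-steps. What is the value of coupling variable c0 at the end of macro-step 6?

c0 at macro-step 6 = 2

macro 1: S0 reads c1=1 → after 1×micro: 0; S1 reads c0=0 → after 1×micro: -2; S2 reads c2=0 → after 1×micro: -1 ⇒ (c0=0, c1=-2, c2=-1)
macro 2: S0 reads c1=-2 → after 1×micro: 2; S1 reads c0=2 → after 1×micro: 2; S2 reads c2=-1 → after 1×micro: 1 ⇒ (c0=2, c1=2, c2=1)
macro 3: S0 reads c1=2 → after 1×micro: 2; S1 reads c0=2 → after 1×micro: 2; S2 reads c2=1 → after 1×micro: 4 ⇒ (c0=2, c1=2, c2=4)
macro 4: S0 reads c1=2 → after 1×micro: 2; S1 reads c0=2 → after 1×micro: 2; S2 reads c2=4 → after 1×micro: 4 ⇒ (c0=2, c1=2, c2=4)
macro 5: S0 reads c1=2 → after 1×micro: 2; S1 reads c0=2 → after 1×micro: 2; S2 reads c2=4 → after 1×micro: 4 ⇒ (c0=2, c1=2, c2=4)
macro 6: S0 reads c1=2 → after 1×micro: 2; S1 reads c0=2 → after 1×micro: 2; S2 reads c2=4 → after 1×micro: 4 ⇒ (c0=2, c1=2, c2=4)
macro 7: S0 reads c1=2 → after 1×micro: 2; S1 reads c0=2 → after 1×micro: 2; S2 reads c2=4 → after 1×micro: 4 ⇒ (c0=2, c1=2, c2=4)
macro 8: S0 reads c1=2 → after 1×micro: 2; S1 reads c0=2 → after 1×micro: 2; S2 reads c2=4 → after 1×micro: 4 ⇒ (c0=2, c1=2, c2=4)
macro 9: S0 reads c1=2 → after 1×micro: 2; S1 reads c0=2 → after 1×micro: 2; S2 reads c2=4 → after 1×micro: 4 ⇒ (c0=2, c1=2, c2=4)
macro 10: S0 reads c1=2 → after 1×micro: 2; S1 reads c0=2 → after 1×micro: 2; S2 reads c2=4 → after 1×micro: 4 ⇒ (c0=2, c1=2, c2=4)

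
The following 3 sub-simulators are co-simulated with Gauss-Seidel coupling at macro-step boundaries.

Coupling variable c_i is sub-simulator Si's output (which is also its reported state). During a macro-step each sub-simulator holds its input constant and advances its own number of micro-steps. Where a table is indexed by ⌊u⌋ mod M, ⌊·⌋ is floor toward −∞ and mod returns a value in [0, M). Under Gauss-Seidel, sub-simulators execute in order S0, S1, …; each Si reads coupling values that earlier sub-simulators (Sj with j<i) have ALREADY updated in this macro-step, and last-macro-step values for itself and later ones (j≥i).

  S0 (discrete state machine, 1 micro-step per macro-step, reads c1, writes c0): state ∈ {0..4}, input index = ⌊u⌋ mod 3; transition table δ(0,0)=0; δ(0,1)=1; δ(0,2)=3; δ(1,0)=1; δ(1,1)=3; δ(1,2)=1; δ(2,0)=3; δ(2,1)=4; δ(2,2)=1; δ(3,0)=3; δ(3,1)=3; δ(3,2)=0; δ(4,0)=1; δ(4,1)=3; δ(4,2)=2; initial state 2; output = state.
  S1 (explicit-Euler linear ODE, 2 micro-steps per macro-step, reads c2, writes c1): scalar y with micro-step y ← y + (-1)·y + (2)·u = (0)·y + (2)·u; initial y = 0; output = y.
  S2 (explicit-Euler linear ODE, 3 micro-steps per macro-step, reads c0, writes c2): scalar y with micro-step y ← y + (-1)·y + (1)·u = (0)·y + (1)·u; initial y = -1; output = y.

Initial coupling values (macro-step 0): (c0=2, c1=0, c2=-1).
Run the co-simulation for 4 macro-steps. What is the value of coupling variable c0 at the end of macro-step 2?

macro 1: S0 reads c1=0 → after 1×micro: 3; S1 reads c2=-1 → after 2×micro: -2; S2 reads c0=3 → after 3×micro: 3 ⇒ (c0=3, c1=-2, c2=3)
macro 2: S0 reads c1=-2 → after 1×micro: 3; S1 reads c2=3 → after 2×micro: 6; S2 reads c0=3 → after 3×micro: 3 ⇒ (c0=3, c1=6, c2=3)
macro 3: S0 reads c1=6 → after 1×micro: 3; S1 reads c2=3 → after 2×micro: 6; S2 reads c0=3 → after 3×micro: 3 ⇒ (c0=3, c1=6, c2=3)
macro 4: S0 reads c1=6 → after 1×micro: 3; S1 reads c2=3 → after 2×micro: 6; S2 reads c0=3 → after 3×micro: 3 ⇒ (c0=3, c1=6, c2=3)

c0 at macro-step 2 = 3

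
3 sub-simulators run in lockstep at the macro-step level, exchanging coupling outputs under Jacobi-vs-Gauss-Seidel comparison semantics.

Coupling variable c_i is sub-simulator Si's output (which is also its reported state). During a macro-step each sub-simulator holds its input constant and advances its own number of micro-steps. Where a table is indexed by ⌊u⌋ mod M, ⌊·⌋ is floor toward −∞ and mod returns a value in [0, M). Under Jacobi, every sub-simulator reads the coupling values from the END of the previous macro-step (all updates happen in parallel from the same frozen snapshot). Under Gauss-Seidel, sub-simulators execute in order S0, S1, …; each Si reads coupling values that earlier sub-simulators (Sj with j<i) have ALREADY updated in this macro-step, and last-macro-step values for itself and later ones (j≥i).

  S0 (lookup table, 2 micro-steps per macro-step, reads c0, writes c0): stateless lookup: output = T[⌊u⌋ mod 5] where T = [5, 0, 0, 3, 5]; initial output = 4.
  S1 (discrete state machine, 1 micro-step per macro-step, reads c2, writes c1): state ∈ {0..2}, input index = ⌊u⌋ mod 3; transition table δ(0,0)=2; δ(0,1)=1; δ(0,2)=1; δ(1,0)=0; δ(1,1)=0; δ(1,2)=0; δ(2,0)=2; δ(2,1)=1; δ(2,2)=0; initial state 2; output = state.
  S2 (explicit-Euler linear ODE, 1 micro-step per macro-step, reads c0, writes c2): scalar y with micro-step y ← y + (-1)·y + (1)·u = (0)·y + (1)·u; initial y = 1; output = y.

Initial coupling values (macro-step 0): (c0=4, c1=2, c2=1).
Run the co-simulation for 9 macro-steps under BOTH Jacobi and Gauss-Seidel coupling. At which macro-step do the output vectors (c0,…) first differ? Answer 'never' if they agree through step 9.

first divergence at macro-step: 1

[Jacobi] macro 1: S0 reads c0=4 → after 2×micro: 5; S1 reads c2=1 → after 1×micro: 1; S2 reads c0=4 → after 1×micro: 4 ⇒ (c0=5, c1=1, c2=4)
[Jacobi] macro 2: S0 reads c0=5 → after 2×micro: 5; S1 reads c2=4 → after 1×micro: 0; S2 reads c0=5 → after 1×micro: 5 ⇒ (c0=5, c1=0, c2=5)
[Jacobi] macro 3: S0 reads c0=5 → after 2×micro: 5; S1 reads c2=5 → after 1×micro: 1; S2 reads c0=5 → after 1×micro: 5 ⇒ (c0=5, c1=1, c2=5)
[Jacobi] macro 4: S0 reads c0=5 → after 2×micro: 5; S1 reads c2=5 → after 1×micro: 0; S2 reads c0=5 → after 1×micro: 5 ⇒ (c0=5, c1=0, c2=5)
[Jacobi] macro 5: S0 reads c0=5 → after 2×micro: 5; S1 reads c2=5 → after 1×micro: 1; S2 reads c0=5 → after 1×micro: 5 ⇒ (c0=5, c1=1, c2=5)
[Jacobi] macro 6: S0 reads c0=5 → after 2×micro: 5; S1 reads c2=5 → after 1×micro: 0; S2 reads c0=5 → after 1×micro: 5 ⇒ (c0=5, c1=0, c2=5)
[Jacobi] macro 7: S0 reads c0=5 → after 2×micro: 5; S1 reads c2=5 → after 1×micro: 1; S2 reads c0=5 → after 1×micro: 5 ⇒ (c0=5, c1=1, c2=5)
[Jacobi] macro 8: S0 reads c0=5 → after 2×micro: 5; S1 reads c2=5 → after 1×micro: 0; S2 reads c0=5 → after 1×micro: 5 ⇒ (c0=5, c1=0, c2=5)
[Jacobi] macro 9: S0 reads c0=5 → after 2×micro: 5; S1 reads c2=5 → after 1×micro: 1; S2 reads c0=5 → after 1×micro: 5 ⇒ (c0=5, c1=1, c2=5)
[Gauss-Seidel] macro 1: S0 reads c0=4 → after 2×micro: 5; S1 reads c2=1 → after 1×micro: 1; S2 reads c0=5 → after 1×micro: 5 ⇒ (c0=5, c1=1, c2=5)
[Gauss-Seidel] macro 2: S0 reads c0=5 → after 2×micro: 5; S1 reads c2=5 → after 1×micro: 0; S2 reads c0=5 → after 1×micro: 5 ⇒ (c0=5, c1=0, c2=5)
[Gauss-Seidel] macro 3: S0 reads c0=5 → after 2×micro: 5; S1 reads c2=5 → after 1×micro: 1; S2 reads c0=5 → after 1×micro: 5 ⇒ (c0=5, c1=1, c2=5)
[Gauss-Seidel] macro 4: S0 reads c0=5 → after 2×micro: 5; S1 reads c2=5 → after 1×micro: 0; S2 reads c0=5 → after 1×micro: 5 ⇒ (c0=5, c1=0, c2=5)
[Gauss-Seidel] macro 5: S0 reads c0=5 → after 2×micro: 5; S1 reads c2=5 → after 1×micro: 1; S2 reads c0=5 → after 1×micro: 5 ⇒ (c0=5, c1=1, c2=5)
[Gauss-Seidel] macro 6: S0 reads c0=5 → after 2×micro: 5; S1 reads c2=5 → after 1×micro: 0; S2 reads c0=5 → after 1×micro: 5 ⇒ (c0=5, c1=0, c2=5)
[Gauss-Seidel] macro 7: S0 reads c0=5 → after 2×micro: 5; S1 reads c2=5 → after 1×micro: 1; S2 reads c0=5 → after 1×micro: 5 ⇒ (c0=5, c1=1, c2=5)
[Gauss-Seidel] macro 8: S0 reads c0=5 → after 2×micro: 5; S1 reads c2=5 → after 1×micro: 0; S2 reads c0=5 → after 1×micro: 5 ⇒ (c0=5, c1=0, c2=5)
[Gauss-Seidel] macro 9: S0 reads c0=5 → after 2×micro: 5; S1 reads c2=5 → after 1×micro: 1; S2 reads c0=5 → after 1×micro: 5 ⇒ (c0=5, c1=1, c2=5)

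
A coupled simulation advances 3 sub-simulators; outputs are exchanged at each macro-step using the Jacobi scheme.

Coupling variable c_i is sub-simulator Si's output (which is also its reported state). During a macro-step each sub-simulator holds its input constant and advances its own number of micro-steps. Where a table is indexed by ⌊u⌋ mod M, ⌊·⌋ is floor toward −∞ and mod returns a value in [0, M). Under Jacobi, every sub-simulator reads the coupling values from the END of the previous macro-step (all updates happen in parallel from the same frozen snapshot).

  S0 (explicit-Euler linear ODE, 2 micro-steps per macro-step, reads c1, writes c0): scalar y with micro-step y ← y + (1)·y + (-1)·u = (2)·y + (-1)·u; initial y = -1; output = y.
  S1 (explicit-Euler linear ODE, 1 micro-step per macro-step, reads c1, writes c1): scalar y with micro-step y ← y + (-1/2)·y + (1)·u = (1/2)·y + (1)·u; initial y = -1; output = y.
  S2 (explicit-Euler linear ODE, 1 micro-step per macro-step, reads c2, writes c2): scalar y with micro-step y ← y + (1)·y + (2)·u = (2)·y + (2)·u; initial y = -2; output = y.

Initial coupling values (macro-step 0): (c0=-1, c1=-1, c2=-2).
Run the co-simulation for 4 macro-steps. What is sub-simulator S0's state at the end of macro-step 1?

macro 1: S0 reads c1=-1 → after 2×micro: -1; S1 reads c1=-1 → after 1×micro: -3/2; S2 reads c2=-2 → after 1×micro: -8 ⇒ (c0=-1, c1=-3/2, c2=-8)
macro 2: S0 reads c1=-3/2 → after 2×micro: 1/2; S1 reads c1=-3/2 → after 1×micro: -9/4; S2 reads c2=-8 → after 1×micro: -32 ⇒ (c0=1/2, c1=-9/4, c2=-32)
macro 3: S0 reads c1=-9/4 → after 2×micro: 35/4; S1 reads c1=-9/4 → after 1×micro: -27/8; S2 reads c2=-32 → after 1×micro: -128 ⇒ (c0=35/4, c1=-27/8, c2=-128)
macro 4: S0 reads c1=-27/8 → after 2×micro: 361/8; S1 reads c1=-27/8 → after 1×micro: -81/16; S2 reads c2=-128 → after 1×micro: -512 ⇒ (c0=361/8, c1=-81/16, c2=-512)

S0 state at macro-step 1 = -1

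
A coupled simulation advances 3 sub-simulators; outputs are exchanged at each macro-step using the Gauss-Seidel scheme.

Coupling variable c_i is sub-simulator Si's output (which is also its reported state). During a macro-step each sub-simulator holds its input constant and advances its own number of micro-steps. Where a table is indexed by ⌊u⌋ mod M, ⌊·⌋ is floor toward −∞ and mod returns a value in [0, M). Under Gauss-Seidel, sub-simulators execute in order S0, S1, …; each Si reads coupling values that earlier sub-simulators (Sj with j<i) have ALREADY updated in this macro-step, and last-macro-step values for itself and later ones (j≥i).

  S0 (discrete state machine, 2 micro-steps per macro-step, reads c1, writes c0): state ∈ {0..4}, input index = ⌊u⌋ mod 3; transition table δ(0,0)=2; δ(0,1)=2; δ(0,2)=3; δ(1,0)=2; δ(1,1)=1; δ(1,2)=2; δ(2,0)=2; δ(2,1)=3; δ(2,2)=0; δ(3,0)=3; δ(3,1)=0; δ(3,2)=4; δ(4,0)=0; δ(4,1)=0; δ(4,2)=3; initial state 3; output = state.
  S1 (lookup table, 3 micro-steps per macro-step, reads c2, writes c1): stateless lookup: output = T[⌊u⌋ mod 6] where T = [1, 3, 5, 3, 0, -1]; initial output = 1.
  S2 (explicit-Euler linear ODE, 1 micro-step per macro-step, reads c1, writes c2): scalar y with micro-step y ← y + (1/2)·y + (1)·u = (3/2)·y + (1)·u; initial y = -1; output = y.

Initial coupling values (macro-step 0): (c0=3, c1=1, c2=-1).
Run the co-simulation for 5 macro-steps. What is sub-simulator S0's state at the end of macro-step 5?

macro 1: S0 reads c1=1 → after 2×micro: 2; S1 reads c2=-1 → after 3×micro: -1; S2 reads c1=-1 → after 1×micro: -5/2 ⇒ (c0=2, c1=-1, c2=-5/2)
macro 2: S0 reads c1=-1 → after 2×micro: 3; S1 reads c2=-5/2 → after 3×micro: 3; S2 reads c1=3 → after 1×micro: -3/4 ⇒ (c0=3, c1=3, c2=-3/4)
macro 3: S0 reads c1=3 → after 2×micro: 3; S1 reads c2=-3/4 → after 3×micro: -1; S2 reads c1=-1 → after 1×micro: -17/8 ⇒ (c0=3, c1=-1, c2=-17/8)
macro 4: S0 reads c1=-1 → after 2×micro: 3; S1 reads c2=-17/8 → after 3×micro: 3; S2 reads c1=3 → after 1×micro: -3/16 ⇒ (c0=3, c1=3, c2=-3/16)
macro 5: S0 reads c1=3 → after 2×micro: 3; S1 reads c2=-3/16 → after 3×micro: -1; S2 reads c1=-1 → after 1×micro: -41/32 ⇒ (c0=3, c1=-1, c2=-41/32)

S0 state at macro-step 5 = 3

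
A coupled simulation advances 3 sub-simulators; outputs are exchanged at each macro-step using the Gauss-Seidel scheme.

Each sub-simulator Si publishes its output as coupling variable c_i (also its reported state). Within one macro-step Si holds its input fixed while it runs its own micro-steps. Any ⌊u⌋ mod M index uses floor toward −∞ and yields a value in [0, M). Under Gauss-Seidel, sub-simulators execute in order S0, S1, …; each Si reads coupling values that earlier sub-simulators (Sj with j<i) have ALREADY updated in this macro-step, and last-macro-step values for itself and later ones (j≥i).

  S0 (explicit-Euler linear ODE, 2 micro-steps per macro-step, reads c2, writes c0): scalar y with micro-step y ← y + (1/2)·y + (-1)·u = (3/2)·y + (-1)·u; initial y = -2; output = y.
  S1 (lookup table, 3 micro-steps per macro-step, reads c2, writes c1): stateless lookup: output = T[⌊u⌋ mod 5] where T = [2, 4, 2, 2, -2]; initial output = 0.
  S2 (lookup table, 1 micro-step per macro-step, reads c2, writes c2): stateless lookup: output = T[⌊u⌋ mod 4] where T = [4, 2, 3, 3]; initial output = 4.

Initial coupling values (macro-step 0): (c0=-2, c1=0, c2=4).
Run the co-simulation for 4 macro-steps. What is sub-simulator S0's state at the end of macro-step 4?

S0 state at macro-step 4 = -31781/128

macro 1: S0 reads c2=4 → after 2×micro: -29/2; S1 reads c2=4 → after 3×micro: -2; S2 reads c2=4 → after 1×micro: 4 ⇒ (c0=-29/2, c1=-2, c2=4)
macro 2: S0 reads c2=4 → after 2×micro: -341/8; S1 reads c2=4 → after 3×micro: -2; S2 reads c2=4 → after 1×micro: 4 ⇒ (c0=-341/8, c1=-2, c2=4)
macro 3: S0 reads c2=4 → after 2×micro: -3389/32; S1 reads c2=4 → after 3×micro: -2; S2 reads c2=4 → after 1×micro: 4 ⇒ (c0=-3389/32, c1=-2, c2=4)
macro 4: S0 reads c2=4 → after 2×micro: -31781/128; S1 reads c2=4 → after 3×micro: -2; S2 reads c2=4 → after 1×micro: 4 ⇒ (c0=-31781/128, c1=-2, c2=4)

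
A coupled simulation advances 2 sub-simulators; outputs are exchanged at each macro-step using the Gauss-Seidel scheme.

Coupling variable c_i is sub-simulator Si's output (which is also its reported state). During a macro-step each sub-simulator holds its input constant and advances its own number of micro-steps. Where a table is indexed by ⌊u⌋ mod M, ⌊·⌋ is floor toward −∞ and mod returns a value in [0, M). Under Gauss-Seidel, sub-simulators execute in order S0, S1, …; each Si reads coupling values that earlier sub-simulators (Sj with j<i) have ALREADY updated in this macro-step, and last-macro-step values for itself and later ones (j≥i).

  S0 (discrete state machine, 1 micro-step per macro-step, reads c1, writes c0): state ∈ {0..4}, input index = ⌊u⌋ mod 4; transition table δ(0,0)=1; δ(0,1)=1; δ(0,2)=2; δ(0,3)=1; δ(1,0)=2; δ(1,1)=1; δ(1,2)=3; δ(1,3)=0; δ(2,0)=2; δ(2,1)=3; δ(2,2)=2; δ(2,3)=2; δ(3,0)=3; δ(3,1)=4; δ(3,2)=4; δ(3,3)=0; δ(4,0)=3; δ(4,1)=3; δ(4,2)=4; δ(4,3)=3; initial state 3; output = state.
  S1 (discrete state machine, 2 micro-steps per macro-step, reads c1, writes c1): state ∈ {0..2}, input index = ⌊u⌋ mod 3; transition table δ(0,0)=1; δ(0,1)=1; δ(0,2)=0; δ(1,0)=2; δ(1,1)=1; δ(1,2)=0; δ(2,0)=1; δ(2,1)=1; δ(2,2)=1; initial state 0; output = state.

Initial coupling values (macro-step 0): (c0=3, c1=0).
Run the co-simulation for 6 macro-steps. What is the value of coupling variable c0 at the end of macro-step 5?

c0 at macro-step 5 = 3

macro 1: S0 reads c1=0 → after 1×micro: 3; S1 reads c1=0 → after 2×micro: 2 ⇒ (c0=3, c1=2)
macro 2: S0 reads c1=2 → after 1×micro: 4; S1 reads c1=2 → after 2×micro: 0 ⇒ (c0=4, c1=0)
macro 3: S0 reads c1=0 → after 1×micro: 3; S1 reads c1=0 → after 2×micro: 2 ⇒ (c0=3, c1=2)
macro 4: S0 reads c1=2 → after 1×micro: 4; S1 reads c1=2 → after 2×micro: 0 ⇒ (c0=4, c1=0)
macro 5: S0 reads c1=0 → after 1×micro: 3; S1 reads c1=0 → after 2×micro: 2 ⇒ (c0=3, c1=2)
macro 6: S0 reads c1=2 → after 1×micro: 4; S1 reads c1=2 → after 2×micro: 0 ⇒ (c0=4, c1=0)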